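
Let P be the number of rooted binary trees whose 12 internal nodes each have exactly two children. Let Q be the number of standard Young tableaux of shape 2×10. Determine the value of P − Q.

The number of full binary trees on 12 internal nodes is the Catalan number C_12. So P = C_12 = 208012.
By the hook-length formula (or a Dyck-path bijection), SYT of shape 2×10 number C_10. So Q = C_10 = 16796.
P − Q = 208012 − 16796 = 191216.

191216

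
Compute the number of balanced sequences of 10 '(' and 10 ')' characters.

With 10 pairs the number of balanced bracket strings is the Catalan number C_10.
C_10 = C(20,10)/11 = 184756/11 = 16796.

16796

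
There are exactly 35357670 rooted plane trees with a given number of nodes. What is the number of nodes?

17

Rooted ordered trees on m nodes are counted by C_{m−1}; 35357670 = C_16.
So the index is 16, and the number of nodes is 16 + 1 = 17.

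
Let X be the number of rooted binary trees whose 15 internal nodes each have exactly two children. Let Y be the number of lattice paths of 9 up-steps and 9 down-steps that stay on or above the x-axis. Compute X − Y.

Full binary trees with n internal nodes are counted by C_n; here n = 15. So X = C_15 = 9694845.
Dyck paths of semilength n (length 2n) are counted by C_n; here n = 9. So Y = C_9 = 4862.
X − Y = 9694845 − 4862 = 9689983.

9689983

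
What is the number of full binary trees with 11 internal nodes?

58786

Full binary trees with n internal nodes are counted by C_n; here n = 11.
C_11 = C(22,11)/12 = 705432/12 = 58786.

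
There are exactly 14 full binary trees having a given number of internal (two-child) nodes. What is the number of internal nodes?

4

Full binary trees with n internal nodes are counted by C_n, and C_4 = 14.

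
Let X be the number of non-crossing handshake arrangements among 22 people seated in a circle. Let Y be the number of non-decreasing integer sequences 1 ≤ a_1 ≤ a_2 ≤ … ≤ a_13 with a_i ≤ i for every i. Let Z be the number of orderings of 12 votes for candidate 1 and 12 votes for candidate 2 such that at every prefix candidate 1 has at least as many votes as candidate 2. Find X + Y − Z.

593674

Non-crossing handshake pairings of 2n people are counted by C_n; 22 people gives n = 11. So X = C_11 = 58786.
Weakly increasing sequences with a_i ≤ i biject with Dyck paths of semilength 13, so there are C_13. So Y = C_13 = 742900.
Ballot sequences with n votes each where one side never trails are Dyck words, counted by C_n; here n = 12. So Z = C_12 = 208012.
X + Y − Z = 58786 + 742900 − 208012 = 593674.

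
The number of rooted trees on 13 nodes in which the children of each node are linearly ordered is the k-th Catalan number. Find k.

Rooted ordered (plane) trees on m nodes have m−1 edges and are counted by C_{m−1}; m = 13 gives C_12.

12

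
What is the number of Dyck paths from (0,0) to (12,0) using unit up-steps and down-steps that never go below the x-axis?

132

A Dyck path with 6 up-steps and 6 down-steps has semilength 6, so there are C_6 of them.
C_6 = C(12,6)/7 = 924/7 = 132.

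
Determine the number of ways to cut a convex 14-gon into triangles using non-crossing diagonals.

A convex 14-gon is triangulated into 12 triangles, and the number of such triangulations is the Catalan number C_{14−2} = C_12.
C_12 = 208012.

208012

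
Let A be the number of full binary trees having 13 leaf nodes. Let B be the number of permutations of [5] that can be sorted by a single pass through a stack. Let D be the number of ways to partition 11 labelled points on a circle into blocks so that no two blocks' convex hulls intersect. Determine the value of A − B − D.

149184

A full binary tree with L leaves has L−1 internal nodes and is counted by C_{L−1}; L = 13 gives C_12. So A = C_12 = 208012.
Stack-sortable permutations are exactly the 231-avoiding ones, counted by C_n; here n = 5. So B = C_5 = 42.
The non-crossing partitions of [11] form a lattice of size C_11. So D = C_11 = 58786.
A − B − D = 208012 − 42 − 58786 = 149184.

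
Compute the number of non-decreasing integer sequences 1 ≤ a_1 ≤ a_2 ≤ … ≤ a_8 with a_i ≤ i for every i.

Such sub-staircase sequences of length n are counted by C_n; here n = 8.
C_8 = 1430.

1430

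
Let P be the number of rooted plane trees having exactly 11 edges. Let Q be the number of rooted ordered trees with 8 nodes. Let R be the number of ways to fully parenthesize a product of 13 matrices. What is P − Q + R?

A rooted plane tree with 11 edges has 12 nodes, and the count is C_11. So P = C_11 = 58786.
Rooted ordered (plane) trees on m nodes have m−1 edges and are counted by C_{m−1}; m = 8 gives C_7. So Q = C_7 = 429.
Bracketing 13 factors into binary products is counted by C_{13−1} = C_12. So R = C_12 = 208012.
P − Q + R = 58786 − 429 + 208012 = 266369.

266369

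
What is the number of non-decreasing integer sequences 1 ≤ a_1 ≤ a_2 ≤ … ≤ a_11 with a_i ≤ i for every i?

Such sub-staircase sequences of length n are counted by C_n; here n = 11.
C_11 = C_10 · 2(2·10+1)/(10+2) = 16796 · 42/12 = 58786.

58786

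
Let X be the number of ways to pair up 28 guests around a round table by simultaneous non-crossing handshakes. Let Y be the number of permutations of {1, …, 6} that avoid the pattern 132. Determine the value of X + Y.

Non-crossing handshake pairings of 2n people are counted by C_n; 28 people gives n = 14. So X = C_14 = 2674440.
Permutations of [n] avoiding any single length-3 pattern are counted by C_n; here n = 6. So Y = C_6 = 132.
X + Y = 2674440 + 132 = 2674572.

2674572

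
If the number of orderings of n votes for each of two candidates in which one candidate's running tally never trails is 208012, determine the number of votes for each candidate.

Such ballot sequences with n votes each are counted by C_n; 208012 = C_12.

12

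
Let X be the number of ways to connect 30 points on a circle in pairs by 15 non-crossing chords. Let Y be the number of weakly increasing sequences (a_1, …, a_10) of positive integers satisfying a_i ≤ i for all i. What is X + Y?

Pairing 30 circle points by 15 non-crossing chords gives C_15 matchings. So X = C_15 = 9694845.
Weakly increasing sequences with a_i ≤ i biject with Dyck paths of semilength 10, so there are C_10. So Y = C_10 = 16796.
X + Y = 9694845 + 16796 = 9711641.

9711641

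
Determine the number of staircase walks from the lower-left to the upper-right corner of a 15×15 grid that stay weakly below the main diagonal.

9694845

Sub-diagonal monotone paths from (0,0) to (15,15) biject with Dyck paths of semilength 15, giving C_15.
C_15 = C(30,15)/16 = 155117520/16 = 9694845.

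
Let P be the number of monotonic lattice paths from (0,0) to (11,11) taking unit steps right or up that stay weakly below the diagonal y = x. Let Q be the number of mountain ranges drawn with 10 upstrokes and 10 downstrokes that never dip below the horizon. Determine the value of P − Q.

41990

Sub-diagonal monotone paths from (0,0) to (11,11) biject with Dyck paths of semilength 11, giving C_11. So P = C_11 = 58786.
Paths of 10 up- and 10 down-steps that never dip below the axis are Dyck paths; their count is C_10. So Q = C_10 = 16796.
P − Q = 58786 − 16796 = 41990.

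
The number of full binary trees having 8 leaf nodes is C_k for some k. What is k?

7

Full binary trees with 8 leaves have 8−1 = 7 internal nodes, so there are C_7 of them.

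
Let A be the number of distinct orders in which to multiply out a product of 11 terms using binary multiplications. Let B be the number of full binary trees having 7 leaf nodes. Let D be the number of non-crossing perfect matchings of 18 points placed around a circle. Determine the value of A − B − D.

11802

Parenthesizations of m factors correspond to full binary trees with m leaves, counted by C_{m−1}; m = 11 gives C_10. So A = C_10 = 16796.
A full binary tree with L leaves has L−1 internal nodes and is counted by C_{L−1}; L = 7 gives C_6. So B = C_6 = 132.
Non-crossing perfect matchings of 2n points on a circle are counted by C_n; with 18 points, n = 9. So D = C_9 = 4862.
A − B − D = 16796 − 132 − 4862 = 11802.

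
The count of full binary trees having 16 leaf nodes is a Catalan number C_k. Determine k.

15

A full binary tree with L leaves has L−1 internal nodes and is counted by C_{L−1}; L = 16 gives C_15.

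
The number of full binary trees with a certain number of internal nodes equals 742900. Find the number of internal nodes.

13

Full binary trees with n internal nodes are counted by C_n. The Catalan number equal to 742900 is C_13.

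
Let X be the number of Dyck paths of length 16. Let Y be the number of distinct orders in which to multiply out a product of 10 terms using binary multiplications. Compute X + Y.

6292

Dyck paths of semilength n (length 2n) are counted by C_n; here n = 8. So X = C_8 = 1430.
Ways to associate a product of 10 factors correspond to binary trees on 10 leaves, so the count is C_9. So Y = C_9 = 4862.
X + Y = 1430 + 4862 = 6292.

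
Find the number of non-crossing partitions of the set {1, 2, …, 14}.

2674440

The non-crossing partitions of [14] form a lattice of size C_14.
C_14 = C(28,14)/15 = 40116600/15 = 2674440.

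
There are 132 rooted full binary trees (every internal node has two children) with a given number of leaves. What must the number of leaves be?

Full binary trees with L leaves are counted by C_{L−1}. Since C_6 = 132, the index is 6.
So the index is 6, and the number of leaves is 6 + 1 = 7.

7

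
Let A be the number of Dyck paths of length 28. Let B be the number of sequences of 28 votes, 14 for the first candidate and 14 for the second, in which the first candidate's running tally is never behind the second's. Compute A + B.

5348880

Paths of 14 up- and 14 down-steps that never dip below the axis are Dyck paths; their count is C_14. So A = C_14 = 2674440.
Reading a vote for the leader as '(' and for the other as ')' turns such a sequence into a balanced string of 14 pairs, so the count is C_14. So B = C_14 = 2674440.
A + B = 2674440 + 2674440 = 5348880.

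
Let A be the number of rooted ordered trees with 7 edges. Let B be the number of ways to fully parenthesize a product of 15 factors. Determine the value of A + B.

Rooted ordered trees with n edges are counted by C_n; here n = 7. So A = C_7 = 429.
Parenthesizations of m factors correspond to full binary trees with m leaves, counted by C_{m−1}; m = 15 gives C_14. So B = C_14 = 2674440.
A + B = 429 + 2674440 = 2674869.

2674869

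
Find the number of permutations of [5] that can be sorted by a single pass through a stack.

By Knuth's characterisation, the stack-sortable permutations of length 5 are the 231-avoiders, numbering C_5.
C_5 = C_4 · 2(2·4+1)/(4+2) = 14 · 18/6 = 42.

42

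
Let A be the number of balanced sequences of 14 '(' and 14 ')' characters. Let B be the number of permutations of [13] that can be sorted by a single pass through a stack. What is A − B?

With 14 pairs the number of balanced bracket strings is the Catalan number C_14. So A = C_14 = 2674440.
Stack-sortable permutations are exactly the 231-avoiding ones, counted by C_n; here n = 13. So B = C_13 = 742900.
A − B = 2674440 − 742900 = 1931540.

1931540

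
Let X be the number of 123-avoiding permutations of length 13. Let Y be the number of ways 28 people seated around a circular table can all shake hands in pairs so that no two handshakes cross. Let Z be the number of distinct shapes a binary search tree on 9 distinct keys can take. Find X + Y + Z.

3422202

Permutations of [n] avoiding any single length-3 pattern are counted by C_n; here n = 13. So X = C_13 = 742900.
Non-crossing handshake pairings of 2n people are counted by C_n; 28 people gives n = 14. So Y = C_14 = 2674440.
Rooted binary trees with 9 nodes (each child slot possibly empty) number C_9. So Z = C_9 = 4862.
X + Y + Z = 742900 + 2674440 + 4862 = 3422202.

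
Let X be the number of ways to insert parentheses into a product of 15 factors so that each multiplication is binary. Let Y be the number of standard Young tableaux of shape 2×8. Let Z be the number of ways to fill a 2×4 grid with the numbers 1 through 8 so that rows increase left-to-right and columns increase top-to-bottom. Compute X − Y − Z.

Bracketing 15 factors into binary products is counted by C_{15−1} = C_14. So X = C_14 = 2674440.
By the hook-length formula (or a Dyck-path bijection), SYT of shape 2×8 number C_8. So Y = C_8 = 1430.
By the hook-length formula (or a Dyck-path bijection), SYT of shape 2×4 number C_4. So Z = C_4 = 14.
X − Y − Z = 2674440 − 1430 − 14 = 2672996.

2672996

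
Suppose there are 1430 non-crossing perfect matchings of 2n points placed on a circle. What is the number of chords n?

Non-crossing pairings of 2n points on a circle are counted by C_n. Since C_8 = 1430, the index is 8.

8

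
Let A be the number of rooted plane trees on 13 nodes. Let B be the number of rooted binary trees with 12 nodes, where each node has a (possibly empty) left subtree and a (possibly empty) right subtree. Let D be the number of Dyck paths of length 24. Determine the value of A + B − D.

208012

A rooted plane tree on 13 nodes has 12 edges, and such trees are counted by C_12. So A = C_12 = 208012.
Rooted binary trees with 12 nodes (each child slot possibly empty) number C_12. So B = C_12 = 208012.
A Dyck path with 12 up-steps and 12 down-steps has semilength 12, so there are C_12 of them. So D = C_12 = 208012.
A + B − D = 208012 + 208012 − 208012 = 208012.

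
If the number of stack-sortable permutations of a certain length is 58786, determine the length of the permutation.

Stack-sortable permutations of [n] are counted by C_n, and C_11 = 58786.

11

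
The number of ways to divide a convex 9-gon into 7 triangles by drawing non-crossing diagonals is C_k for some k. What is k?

7

A convex 9-gon is triangulated into 7 triangles, and the number of such triangulations is the Catalan number C_{9−2} = C_7.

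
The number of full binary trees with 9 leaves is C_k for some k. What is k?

8

Full binary trees with 9 leaves have 9−1 = 8 internal nodes, so there are C_8 of them.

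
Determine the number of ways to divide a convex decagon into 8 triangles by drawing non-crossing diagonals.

A convex 10-gon is triangulated into 8 triangles, and the number of such triangulations is the Catalan number C_{10−2} = C_8.
C_8 = C(16,8)/9 = 12870/9 = 1430.

1430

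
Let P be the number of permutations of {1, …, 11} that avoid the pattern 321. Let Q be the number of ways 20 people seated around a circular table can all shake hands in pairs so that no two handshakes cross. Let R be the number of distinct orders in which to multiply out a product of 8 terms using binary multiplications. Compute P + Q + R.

76011

For any fixed pattern of length 3, the pattern-avoiding permutations of [11] number C_11. So P = C_11 = 58786.
With 20 = 2·10 people, non-crossing handshake pairings are non-crossing perfect matchings on a circle, counted by C_10. So Q = C_10 = 16796.
Ways to associate a product of 8 factors correspond to binary trees on 8 leaves, so the count is C_7. So R = C_7 = 429.
P + Q + R = 58786 + 16796 + 429 = 76011.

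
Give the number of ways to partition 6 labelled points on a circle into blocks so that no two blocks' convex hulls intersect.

132

Non-crossing partitions of an n-element set are counted by C_n; here n = 6.
C_6 = C_5 · 2(2·5+1)/(5+2) = 42 · 22/7 = 132.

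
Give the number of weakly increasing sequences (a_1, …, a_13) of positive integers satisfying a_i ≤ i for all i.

742900

Weakly increasing sequences with a_i ≤ i biject with Dyck paths of semilength 13, so there are C_13.
C_13 = 742900.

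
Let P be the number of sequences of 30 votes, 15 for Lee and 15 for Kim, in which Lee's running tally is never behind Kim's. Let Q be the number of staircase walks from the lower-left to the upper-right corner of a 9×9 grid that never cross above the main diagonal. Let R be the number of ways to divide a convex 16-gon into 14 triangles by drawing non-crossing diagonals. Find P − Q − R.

7015543

Ballot sequences with n votes each where one side never trails are Dyck words, counted by C_n; here n = 15. So P = C_15 = 9694845.
Sub-diagonal monotone paths from (0,0) to (9,9) biject with Dyck paths of semilength 9, giving C_9. So Q = C_9 = 4862.
A convex 16-gon is triangulated into 14 triangles, and the number of such triangulations is the Catalan number C_{16−2} = C_14. So R = C_14 = 2674440.
P − Q − R = 9694845 − 4862 − 2674440 = 7015543.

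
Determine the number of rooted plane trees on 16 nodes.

Rooted ordered (plane) trees on m nodes have m−1 edges and are counted by C_{m−1}; m = 16 gives C_15.
C_15 = C(30,15)/16 = 155117520/16 = 9694845.

9694845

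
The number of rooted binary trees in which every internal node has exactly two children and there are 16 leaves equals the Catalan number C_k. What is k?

A full binary tree with L leaves has L−1 internal nodes and is counted by C_{L−1}; L = 16 gives C_15.

15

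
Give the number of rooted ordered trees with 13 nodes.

Rooted ordered (plane) trees on m nodes have m−1 edges and are counted by C_{m−1}; m = 13 gives C_12.
C_12 = C_11 · 2(2·11+1)/(11+2) = 58786 · 46/13 = 208012.

208012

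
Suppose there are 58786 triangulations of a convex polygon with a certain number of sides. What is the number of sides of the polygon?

Triangulations of a convex m-gon are counted by C_{m−2}. The Catalan number equal to 58786 is C_11.
So m − 2 = 11, giving m = 13 sides.

13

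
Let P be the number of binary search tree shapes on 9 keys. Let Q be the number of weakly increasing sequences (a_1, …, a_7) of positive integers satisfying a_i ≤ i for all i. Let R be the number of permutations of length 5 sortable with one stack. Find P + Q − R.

There are C_n binary search tree shapes on n keys; with n = 9 that is C_9. So P = C_9 = 4862.
Such sub-staircase sequences of length n are counted by C_n; here n = 7. So Q = C_7 = 429.
Stack-sortable permutations are exactly the 231-avoiding ones, counted by C_n; here n = 5. So R = C_5 = 42.
P + Q − R = 4862 + 429 − 42 = 5249.

5249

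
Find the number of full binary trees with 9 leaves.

1430

Full binary trees with 9 leaves have 9−1 = 8 internal nodes, so there are C_8 of them.
C_8 = 1430.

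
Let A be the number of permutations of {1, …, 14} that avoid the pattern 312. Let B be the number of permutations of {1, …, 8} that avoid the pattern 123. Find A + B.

2675870

Permutations of [n] avoiding any single length-3 pattern are counted by C_n; here n = 14. So A = C_14 = 2674440.
For any fixed pattern of length 3, the pattern-avoiding permutations of [8] number C_8. So B = C_8 = 1430.
A + B = 2674440 + 1430 = 2675870.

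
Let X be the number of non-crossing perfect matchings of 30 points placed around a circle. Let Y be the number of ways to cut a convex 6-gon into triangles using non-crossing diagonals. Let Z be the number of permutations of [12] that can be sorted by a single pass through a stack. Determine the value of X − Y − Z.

9486819

Non-crossing perfect matchings of 2n points on a circle are counted by C_n; with 30 points, n = 15. So X = C_15 = 9694845.
A convex 6-gon is triangulated into 4 triangles, and the number of such triangulations is the Catalan number C_{6−2} = C_4. So Y = C_4 = 14.
By Knuth's characterisation, the stack-sortable permutations of length 12 are the 231-avoiders, numbering C_12. So Z = C_12 = 208012.
X − Y − Z = 9694845 − 14 − 208012 = 9486819.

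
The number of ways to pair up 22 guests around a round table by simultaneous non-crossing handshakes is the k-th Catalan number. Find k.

Non-crossing handshake pairings of 2n people are counted by C_n; 22 people gives n = 11.

11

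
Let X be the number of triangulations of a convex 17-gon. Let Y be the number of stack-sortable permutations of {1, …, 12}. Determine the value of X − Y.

9486833

Triangulations of a convex m-gon are counted by C_{m−2}; with m = 17 this is C_15. So X = C_15 = 9694845.
By Knuth's characterisation, the stack-sortable permutations of length 12 are the 231-avoiders, numbering C_12. So Y = C_12 = 208012.
X − Y = 9694845 − 208012 = 9486833.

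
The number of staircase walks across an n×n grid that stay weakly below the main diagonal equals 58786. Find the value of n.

Such diagonal-avoiding paths in an n×n grid are counted by C_n. The Catalan number equal to 58786 is C_11.

11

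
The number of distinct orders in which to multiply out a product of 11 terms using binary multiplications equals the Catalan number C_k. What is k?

10

Parenthesizations of m factors correspond to full binary trees with m leaves, counted by C_{m−1}; m = 11 gives C_10.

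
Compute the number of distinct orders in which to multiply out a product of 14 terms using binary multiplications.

Bracketing 14 factors into binary products is counted by C_{14−1} = C_13.
C_13 = C_12 · 2(2·12+1)/(12+2) = 208012 · 50/14 = 742900.

742900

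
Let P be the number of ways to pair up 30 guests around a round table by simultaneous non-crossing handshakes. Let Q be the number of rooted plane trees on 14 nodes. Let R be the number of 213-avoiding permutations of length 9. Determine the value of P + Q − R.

10432883

Non-crossing handshake pairings of 2n people are counted by C_n; 30 people gives n = 15. So P = C_15 = 9694845.
Rooted ordered (plane) trees on m nodes have m−1 edges and are counted by C_{m−1}; m = 14 gives C_13. So Q = C_13 = 742900.
Permutations of [n] avoiding any single length-3 pattern are counted by C_n; here n = 9. So R = C_9 = 4862.
P + Q − R = 9694845 + 742900 − 4862 = 10432883.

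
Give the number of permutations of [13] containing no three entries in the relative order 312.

742900

Permutations of [n] avoiding any single length-3 pattern are counted by C_n; here n = 13.
C_13 = 742900.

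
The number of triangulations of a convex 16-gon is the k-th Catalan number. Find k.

A convex 16-gon is triangulated into 14 triangles, and the number of such triangulations is the Catalan number C_{16−2} = C_14.

14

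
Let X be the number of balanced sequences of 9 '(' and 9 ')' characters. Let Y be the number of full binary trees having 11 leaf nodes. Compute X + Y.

Balanced strings of n pairs of brackets are counted by C_n; here n = 9. So X = C_9 = 4862.
Full binary trees with 11 leaves have 11−1 = 10 internal nodes, so there are C_10 of them. So Y = C_10 = 16796.
X + Y = 4862 + 16796 = 21658.

21658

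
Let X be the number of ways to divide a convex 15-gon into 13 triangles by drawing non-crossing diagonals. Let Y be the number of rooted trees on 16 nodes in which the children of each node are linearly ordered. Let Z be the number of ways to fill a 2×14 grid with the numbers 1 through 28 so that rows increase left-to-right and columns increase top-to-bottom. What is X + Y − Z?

A convex 15-gon is triangulated into 13 triangles, and the number of such triangulations is the Catalan number C_{15−2} = C_13. So X = C_13 = 742900.
Rooted ordered (plane) trees on m nodes have m−1 edges and are counted by C_{m−1}; m = 16 gives C_15. So Y = C_15 = 9694845.
By the hook-length formula (or a Dyck-path bijection), SYT of shape 2×14 number C_14. So Z = C_14 = 2674440.
X + Y − Z = 742900 + 9694845 − 2674440 = 7763305.

7763305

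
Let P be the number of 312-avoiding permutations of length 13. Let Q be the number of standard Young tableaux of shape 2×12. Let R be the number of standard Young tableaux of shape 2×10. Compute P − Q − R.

518092

Permutations of [n] avoiding any single length-3 pattern are counted by C_n; here n = 13. So P = C_13 = 742900.
By the hook-length formula (or a Dyck-path bijection), SYT of shape 2×12 number C_12. So Q = C_12 = 208012.
Standard Young tableaux of shape 2×n are counted by C_n; here n = 10. So R = C_10 = 16796.
P − Q − R = 742900 − 208012 − 16796 = 518092.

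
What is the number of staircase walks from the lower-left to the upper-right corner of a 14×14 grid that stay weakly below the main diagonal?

Monotone paths in an n×n grid that stay weakly below the diagonal are counted by C_n; here n = 14.
C_14 = C(28,14)/15 = 40116600/15 = 2674440.

2674440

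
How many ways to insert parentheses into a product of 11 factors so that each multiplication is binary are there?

16796

Parenthesizations of m factors correspond to full binary trees with m leaves, counted by C_{m−1}; m = 11 gives C_10.
C_10 = 16796.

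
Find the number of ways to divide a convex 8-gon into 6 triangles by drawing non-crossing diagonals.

132

The number of triangulations of an 8-gon is the Catalan number C_6 (index = sides − 2).
C_6 = C(12,6)/7 = 924/7 = 132.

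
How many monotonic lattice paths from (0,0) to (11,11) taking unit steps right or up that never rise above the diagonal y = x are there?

58786

Monotone paths in an n×n grid that stay weakly below the diagonal are counted by C_n; here n = 11.
C_11 = C_10 · 2(2·10+1)/(10+2) = 16796 · 42/12 = 58786.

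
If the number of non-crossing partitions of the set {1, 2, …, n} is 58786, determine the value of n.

11

Non-crossing partitions of [n] are counted by C_n, and C_11 = 58786.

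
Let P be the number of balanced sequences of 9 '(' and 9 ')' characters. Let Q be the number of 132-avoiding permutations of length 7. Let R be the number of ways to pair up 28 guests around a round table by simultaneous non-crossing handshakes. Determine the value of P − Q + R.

A balanced arrangement of 9 bracket pairs is a Dyck word of semilength 9, so the count is C_9. So P = C_9 = 4862.
For any fixed pattern of length 3, the pattern-avoiding permutations of [7] number C_7. So Q = C_7 = 429.
Non-crossing handshake pairings of 2n people are counted by C_n; 28 people gives n = 14. So R = C_14 = 2674440.
P − Q + R = 4862 − 429 + 2674440 = 2678873.

2678873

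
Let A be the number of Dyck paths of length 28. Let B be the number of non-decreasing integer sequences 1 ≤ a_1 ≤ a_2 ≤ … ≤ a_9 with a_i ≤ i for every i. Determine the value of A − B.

2669578

Paths of 14 up- and 14 down-steps that never dip below the axis are Dyck paths; their count is C_14. So A = C_14 = 2674440.
Weakly increasing sequences with a_i ≤ i biject with Dyck paths of semilength 9, so there are C_9. So B = C_9 = 4862.
A − B = 2674440 − 4862 = 2669578.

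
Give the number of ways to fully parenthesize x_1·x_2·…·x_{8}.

429

Parenthesizations of m factors correspond to full binary trees with m leaves, counted by C_{m−1}; m = 8 gives C_7.
C_7 = C_6 · 2(2·6+1)/(6+2) = 132 · 26/8 = 429.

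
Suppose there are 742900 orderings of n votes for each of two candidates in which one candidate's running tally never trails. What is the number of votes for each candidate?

13

Such ballot sequences with n votes each are counted by C_n. The Catalan number equal to 742900 is C_13.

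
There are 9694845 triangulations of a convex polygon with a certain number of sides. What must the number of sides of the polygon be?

17

Triangulations of a convex m-gon are counted by C_{m−2}. The Catalan number equal to 9694845 is C_15.
So m − 2 = 15, giving m = 17 sides.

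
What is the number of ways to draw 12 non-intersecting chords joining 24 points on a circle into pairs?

208012

Non-crossing perfect matchings of 2n points on a circle are counted by C_n; with 24 points, n = 12.
C_12 = C(24,12)/13 = 2704156/13 = 208012.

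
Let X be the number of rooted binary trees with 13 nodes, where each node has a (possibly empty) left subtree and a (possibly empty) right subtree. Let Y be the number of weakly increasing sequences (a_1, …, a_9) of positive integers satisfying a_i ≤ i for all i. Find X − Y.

Rooted binary trees with 13 nodes (each child slot possibly empty) number C_13. So X = C_13 = 742900.
Weakly increasing sequences with a_i ≤ i biject with Dyck paths of semilength 9, so there are C_9. So Y = C_9 = 4862.
X − Y = 742900 − 4862 = 738038.

738038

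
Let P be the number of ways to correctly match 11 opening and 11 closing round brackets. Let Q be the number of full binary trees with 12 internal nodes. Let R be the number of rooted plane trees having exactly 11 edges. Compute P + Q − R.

With 11 pairs the number of balanced bracket strings is the Catalan number C_11. So P = C_11 = 58786.
The number of full binary trees on 12 internal nodes is the Catalan number C_12. So Q = C_12 = 208012.
A rooted plane tree with 11 edges has 12 nodes, and the count is C_11. So R = C_11 = 58786.
P + Q − R = 58786 + 208012 − 58786 = 208012.

208012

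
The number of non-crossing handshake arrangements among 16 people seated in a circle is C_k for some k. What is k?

8

Non-crossing handshake pairings of 2n people are counted by C_n; 16 people gives n = 8.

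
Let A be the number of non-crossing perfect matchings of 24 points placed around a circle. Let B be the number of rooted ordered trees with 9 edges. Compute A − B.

203150

Pairing 24 circle points by 12 non-crossing chords gives C_12 matchings. So A = C_12 = 208012.
A rooted plane tree with 9 edges has 10 nodes, and the count is C_9. So B = C_9 = 4862.
A − B = 208012 − 4862 = 203150.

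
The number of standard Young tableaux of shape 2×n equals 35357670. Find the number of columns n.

16

Standard Young tableaux of shape 2×n are counted by C_n; 35357670 = C_16.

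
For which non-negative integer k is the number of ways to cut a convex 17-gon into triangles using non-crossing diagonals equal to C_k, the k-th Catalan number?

The number of triangulations of a 17-gon is the Catalan number C_15 (index = sides − 2).

15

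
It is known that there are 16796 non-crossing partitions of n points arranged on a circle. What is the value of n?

Non-crossing partitions of [n] are counted by C_n; 16796 = C_10.

10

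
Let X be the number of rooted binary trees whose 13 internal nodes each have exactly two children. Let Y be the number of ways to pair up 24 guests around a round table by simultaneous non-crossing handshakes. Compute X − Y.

The number of full binary trees on 13 internal nodes is the Catalan number C_13. So X = C_13 = 742900.
Non-crossing handshake pairings of 2n people are counted by C_n; 24 people gives n = 12. So Y = C_12 = 208012.
X − Y = 742900 − 208012 = 534888.

534888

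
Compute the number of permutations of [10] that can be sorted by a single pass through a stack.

16796

Stack-sortable permutations are exactly the 231-avoiding ones, counted by C_n; here n = 10.
C_10 = C(20,10)/11 = 184756/11 = 16796.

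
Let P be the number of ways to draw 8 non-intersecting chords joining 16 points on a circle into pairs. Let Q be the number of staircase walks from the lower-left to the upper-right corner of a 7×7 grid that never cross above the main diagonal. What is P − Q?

1001

Non-crossing perfect matchings of 2n points on a circle are counted by C_n; with 16 points, n = 8. So P = C_8 = 1430.
Monotone paths in an n×n grid that stay weakly below the diagonal are counted by C_n; here n = 7. So Q = C_7 = 429.
P − Q = 1430 − 429 = 1001.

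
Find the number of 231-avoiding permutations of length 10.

16796

Permutations of [n] avoiding any single length-3 pattern are counted by C_n; here n = 10.
C_10 = 16796.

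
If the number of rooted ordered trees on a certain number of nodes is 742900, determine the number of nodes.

Rooted ordered trees on m nodes are counted by C_{m−1}. Since C_13 = 742900, the index is 13.
So the index is 13, and the number of nodes is 13 + 1 = 14.

14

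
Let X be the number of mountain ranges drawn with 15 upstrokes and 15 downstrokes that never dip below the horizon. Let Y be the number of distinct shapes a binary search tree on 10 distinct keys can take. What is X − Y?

Paths of 15 up- and 15 down-steps that never dip below the axis are Dyck paths; their count is C_15. So X = C_15 = 9694845.
Binary trees (left/right distinguished) on n nodes are counted by C_n; here n = 10. So Y = C_10 = 16796.
X − Y = 9694845 − 16796 = 9678049.

9678049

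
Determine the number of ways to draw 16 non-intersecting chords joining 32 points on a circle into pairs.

Pairing 32 circle points by 16 non-crossing chords gives C_16 matchings.
C_16 = C(32,16)/17 = 601080390/17 = 35357670.

35357670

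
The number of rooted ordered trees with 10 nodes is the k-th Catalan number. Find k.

9

A rooted plane tree on 10 nodes has 9 edges, and such trees are counted by C_9.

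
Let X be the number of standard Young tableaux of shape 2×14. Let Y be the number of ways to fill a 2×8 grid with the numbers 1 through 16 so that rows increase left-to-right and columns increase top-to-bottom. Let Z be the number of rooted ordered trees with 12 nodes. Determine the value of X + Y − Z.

2617084

Standard Young tableaux of shape 2×n are counted by C_n; here n = 14. So X = C_14 = 2674440.
Standard Young tableaux of shape 2×n are counted by C_n; here n = 8. So Y = C_8 = 1430.
Rooted ordered (plane) trees on m nodes have m−1 edges and are counted by C_{m−1}; m = 12 gives C_11. So Z = C_11 = 58786.
X + Y − Z = 2674440 + 1430 − 58786 = 2617084.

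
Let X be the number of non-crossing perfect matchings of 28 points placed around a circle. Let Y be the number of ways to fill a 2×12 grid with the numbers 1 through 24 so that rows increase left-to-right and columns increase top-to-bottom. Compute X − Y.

2466428

Pairing 28 circle points by 14 non-crossing chords gives C_14 matchings. So X = C_14 = 2674440.
Standard Young tableaux of shape 2×n are counted by C_n; here n = 12. So Y = C_12 = 208012.
X − Y = 2674440 − 208012 = 2466428.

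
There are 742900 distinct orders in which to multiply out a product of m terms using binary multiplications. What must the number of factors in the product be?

Parenthesizations of m factors are counted by C_{m−1}; 742900 = C_13.
So the index is 13, and the number of factors is 13 + 1 = 14.

14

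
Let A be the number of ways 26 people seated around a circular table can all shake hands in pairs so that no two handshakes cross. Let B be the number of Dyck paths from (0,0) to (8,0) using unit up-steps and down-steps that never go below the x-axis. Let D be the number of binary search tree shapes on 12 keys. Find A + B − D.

Non-crossing handshake pairings of 2n people are counted by C_n; 26 people gives n = 13. So A = C_13 = 742900.
Paths of 4 up- and 4 down-steps that never dip below the axis are Dyck paths; their count is C_4. So B = C_4 = 14.
There are C_n binary search tree shapes on n keys; with n = 12 that is C_12. So D = C_12 = 208012.
A + B − D = 742900 + 14 − 208012 = 534902.

534902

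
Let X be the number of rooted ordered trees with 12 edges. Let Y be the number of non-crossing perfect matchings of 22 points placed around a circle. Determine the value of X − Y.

Rooted ordered trees with n edges are counted by C_n; here n = 12. So X = C_12 = 208012.
Non-crossing perfect matchings of 2n points on a circle are counted by C_n; with 22 points, n = 11. So Y = C_11 = 58786.
X − Y = 208012 − 58786 = 149226.

149226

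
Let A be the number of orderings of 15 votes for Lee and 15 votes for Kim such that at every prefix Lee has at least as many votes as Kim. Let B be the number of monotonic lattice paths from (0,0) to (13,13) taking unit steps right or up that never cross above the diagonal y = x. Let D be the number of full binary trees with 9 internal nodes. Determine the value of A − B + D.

8956807

Reading a vote for the leader as '(' and for the other as ')' turns such a sequence into a balanced string of 15 pairs, so the count is C_15. So A = C_15 = 9694845.
Sub-diagonal monotone paths from (0,0) to (13,13) biject with Dyck paths of semilength 13, giving C_13. So B = C_13 = 742900.
The number of full binary trees on 9 internal nodes is the Catalan number C_9. So D = C_9 = 4862.
A − B + D = 9694845 − 742900 + 4862 = 8956807.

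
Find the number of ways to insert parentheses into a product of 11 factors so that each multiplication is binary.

16796

Ways to associate a product of 11 factors correspond to binary trees on 11 leaves, so the count is C_10.
C_10 = C(20,10)/11 = 184756/11 = 16796.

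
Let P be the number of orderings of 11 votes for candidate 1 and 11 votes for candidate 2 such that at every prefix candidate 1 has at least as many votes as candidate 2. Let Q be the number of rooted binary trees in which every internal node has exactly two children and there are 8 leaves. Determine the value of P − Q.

58357

Reading a vote for the leader as '(' and for the other as ')' turns such a sequence into a balanced string of 11 pairs, so the count is C_11. So P = C_11 = 58786.
A full binary tree with L leaves has L−1 internal nodes and is counted by C_{L−1}; L = 8 gives C_7. So Q = C_7 = 429.
P − Q = 58786 − 429 = 58357.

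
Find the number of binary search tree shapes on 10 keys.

Binary trees (left/right distinguished) on n nodes are counted by C_n; here n = 10.
C_10 = 16796.

16796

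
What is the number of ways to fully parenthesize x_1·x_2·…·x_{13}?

Bracketing 13 factors into binary products is counted by C_{13−1} = C_12.
C_12 = C(24,12)/13 = 2704156/13 = 208012.

208012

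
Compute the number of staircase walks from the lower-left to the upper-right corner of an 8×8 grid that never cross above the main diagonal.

1430

Monotone paths in an n×n grid that stay weakly below the diagonal are counted by C_n; here n = 8.
C_8 = C_7 · 2(2·7+1)/(7+2) = 429 · 30/9 = 1430.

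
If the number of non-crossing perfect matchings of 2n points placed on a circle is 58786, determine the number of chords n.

Non-crossing pairings of 2n points on a circle are counted by C_n. The Catalan number equal to 58786 is C_11.

11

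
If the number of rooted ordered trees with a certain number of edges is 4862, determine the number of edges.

9

Rooted ordered trees with n edges are counted by C_n; 4862 = C_9.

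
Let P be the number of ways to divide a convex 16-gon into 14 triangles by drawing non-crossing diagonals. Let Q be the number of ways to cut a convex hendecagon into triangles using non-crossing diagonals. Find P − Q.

2669578

A convex 16-gon is triangulated into 14 triangles, and the number of such triangulations is the Catalan number C_{16−2} = C_14. So P = C_14 = 2674440.
The number of triangulations of an 11-gon is the Catalan number C_9 (index = sides − 2). So Q = C_9 = 4862.
P − Q = 2674440 − 4862 = 2669578.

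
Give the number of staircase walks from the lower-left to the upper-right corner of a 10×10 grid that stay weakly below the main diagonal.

Sub-diagonal monotone paths from (0,0) to (10,10) biject with Dyck paths of semilength 10, giving C_10.
C_10 = 16796.

16796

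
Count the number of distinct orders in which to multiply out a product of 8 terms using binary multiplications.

429

Parenthesizations of m factors correspond to full binary trees with m leaves, counted by C_{m−1}; m = 8 gives C_7.
C_7 = 429.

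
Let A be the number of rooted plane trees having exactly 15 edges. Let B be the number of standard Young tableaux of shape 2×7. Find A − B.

9694416

Rooted ordered trees with n edges are counted by C_n; here n = 15. So A = C_15 = 9694845.
Standard Young tableaux of shape 2×n are counted by C_n; here n = 7. So B = C_7 = 429.
A − B = 9694845 − 429 = 9694416.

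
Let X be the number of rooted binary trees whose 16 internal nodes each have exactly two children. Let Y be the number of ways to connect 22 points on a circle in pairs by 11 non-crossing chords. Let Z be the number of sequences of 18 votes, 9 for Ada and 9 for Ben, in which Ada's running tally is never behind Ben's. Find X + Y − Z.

Full binary trees with n internal nodes are counted by C_n; here n = 16. So X = C_16 = 35357670.
Pairing 22 circle points by 11 non-crossing chords gives C_11 matchings. So Y = C_11 = 58786.
Reading a vote for the leader as '(' and for the other as ')' turns such a sequence into a balanced string of 9 pairs, so the count is C_9. So Z = C_9 = 4862.
X + Y − Z = 35357670 + 58786 − 4862 = 35411594.

35411594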